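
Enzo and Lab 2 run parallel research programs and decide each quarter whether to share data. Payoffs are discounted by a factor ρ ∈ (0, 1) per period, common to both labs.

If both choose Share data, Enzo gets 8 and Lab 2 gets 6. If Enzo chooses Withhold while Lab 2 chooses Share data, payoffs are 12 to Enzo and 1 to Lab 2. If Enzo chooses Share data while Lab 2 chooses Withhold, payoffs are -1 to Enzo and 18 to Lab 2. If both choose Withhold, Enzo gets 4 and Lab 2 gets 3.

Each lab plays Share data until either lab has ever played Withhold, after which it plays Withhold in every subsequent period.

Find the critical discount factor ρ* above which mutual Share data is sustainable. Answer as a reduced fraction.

Enzo's threshold: (12−8)/(12−4) = 1/2.
Lab 2's threshold: (18−6)/(18−3) = 4/5.
1/2 < 4/5, so Lab 2 binds and ρ* = 4/5.

4/5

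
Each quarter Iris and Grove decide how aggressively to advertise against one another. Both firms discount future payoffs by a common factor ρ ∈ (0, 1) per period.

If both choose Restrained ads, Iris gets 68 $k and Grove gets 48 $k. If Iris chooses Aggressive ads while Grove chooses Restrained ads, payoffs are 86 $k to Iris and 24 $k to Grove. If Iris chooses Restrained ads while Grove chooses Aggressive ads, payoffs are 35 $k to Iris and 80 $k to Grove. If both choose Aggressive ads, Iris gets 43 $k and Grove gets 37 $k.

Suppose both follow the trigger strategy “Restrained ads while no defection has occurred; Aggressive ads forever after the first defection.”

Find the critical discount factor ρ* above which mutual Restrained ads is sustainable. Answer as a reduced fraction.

Iris: cooperation gives 68 each period; deviation gives 86 once then 43 forever.
  68/(1−ρ) ≥ 86 + 43ρ/(1−ρ) ⇒ ρ ≥ 18/43.
Grove: cooperation gives 48 each period; deviation gives 80 once then 37 forever.
  ρ ≥ 32/43.
Both must hold, so the binding constraint is Grove's: ρ ≥ 32/43.

32/43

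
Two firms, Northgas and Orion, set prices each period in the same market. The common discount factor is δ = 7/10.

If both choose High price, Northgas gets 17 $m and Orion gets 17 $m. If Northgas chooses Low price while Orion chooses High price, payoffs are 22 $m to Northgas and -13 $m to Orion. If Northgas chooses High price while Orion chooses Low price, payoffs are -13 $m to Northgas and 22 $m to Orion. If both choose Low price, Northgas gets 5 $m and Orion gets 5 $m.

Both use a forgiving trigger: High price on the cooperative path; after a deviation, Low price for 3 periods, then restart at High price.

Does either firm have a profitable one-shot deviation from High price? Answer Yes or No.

No

Comparing payoff streams over the 4 periods until play realigns: cooperate → 17(1+δ+…+δ^3); deviate → 22 + 5(δ+…+δ^3).
Cooperation is sustained iff (17−5)(δ+…+δ^3) ≥ 22−17.
δ+…+δ^3 = 7/10·(1−(7/10)^3)/(1−7/10) = 1.5330, and (22−17)/(17−5) = 0.4167.
1.5330 ≥ 0.4167, so cooperation is sustainable.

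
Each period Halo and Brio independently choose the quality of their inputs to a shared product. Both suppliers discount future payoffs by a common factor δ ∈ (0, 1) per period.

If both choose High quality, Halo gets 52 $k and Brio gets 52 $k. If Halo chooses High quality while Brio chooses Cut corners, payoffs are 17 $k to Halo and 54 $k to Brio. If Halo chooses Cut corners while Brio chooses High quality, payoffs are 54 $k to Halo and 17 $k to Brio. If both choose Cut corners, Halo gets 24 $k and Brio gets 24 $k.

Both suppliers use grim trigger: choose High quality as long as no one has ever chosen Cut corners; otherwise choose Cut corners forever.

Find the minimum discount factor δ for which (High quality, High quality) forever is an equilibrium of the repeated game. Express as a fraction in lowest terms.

One-period gain from deviating is 54 − 52 = 2. The loss is 52 − 24 = 28 in every subsequent period, with present value 28·δ/(1−δ).
Deviation is unprofitable when 28·δ/(1−δ) ≥ 2, i.e. δ/(1−δ) ≥ 1/14.
Equivalently δ ≥ 2/(2+28) = 1/15.

1/15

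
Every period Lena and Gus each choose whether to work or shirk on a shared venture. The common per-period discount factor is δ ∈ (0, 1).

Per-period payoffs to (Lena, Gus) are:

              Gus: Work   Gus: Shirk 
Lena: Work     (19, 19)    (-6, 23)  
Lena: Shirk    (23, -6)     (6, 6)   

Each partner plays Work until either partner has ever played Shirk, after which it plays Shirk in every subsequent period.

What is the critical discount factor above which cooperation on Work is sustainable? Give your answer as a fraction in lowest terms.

Under grim trigger the critical discount factor is (T−C)/(T−P) with T = 23, C = 19, P = 6.
δ* = (23−19)/(23−6) = 4/17.

4/17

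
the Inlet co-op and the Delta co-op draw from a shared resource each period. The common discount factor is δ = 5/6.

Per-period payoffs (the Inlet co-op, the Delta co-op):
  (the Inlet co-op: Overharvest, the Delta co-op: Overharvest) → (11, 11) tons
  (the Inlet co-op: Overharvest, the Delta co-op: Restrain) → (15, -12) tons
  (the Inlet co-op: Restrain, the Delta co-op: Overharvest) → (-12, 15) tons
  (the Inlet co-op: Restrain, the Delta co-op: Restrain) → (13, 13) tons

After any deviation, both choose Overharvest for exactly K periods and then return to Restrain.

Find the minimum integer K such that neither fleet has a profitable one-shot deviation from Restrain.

2

IC: δ(1−δ^K)/(1−δ) ≥ (15−13)/(13−11) = 1.
With δ = 5/6: need 1 − δ^K ≥ 1·(1−5/6)/(5/6), i.e. δ^K ≤ 0.8000.
Since (5/6)^1 = 0.8333 and (5/6)^2 = 0.6944, the smallest such K is 2.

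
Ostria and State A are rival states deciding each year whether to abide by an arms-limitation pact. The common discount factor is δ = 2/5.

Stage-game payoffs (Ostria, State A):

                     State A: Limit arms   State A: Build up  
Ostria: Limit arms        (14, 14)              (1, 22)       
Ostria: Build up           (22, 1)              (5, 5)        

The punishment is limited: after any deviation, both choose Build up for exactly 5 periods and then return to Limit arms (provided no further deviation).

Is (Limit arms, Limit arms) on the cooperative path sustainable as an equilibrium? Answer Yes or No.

No

A one-shot deviation gives 22 now, then 5 for 5 periods, then back to 14.
Gain from deviating: (22−14) today; loss: (14−5) in each of the next 5 periods.
No-deviation condition: (14−5)(δ+…+δ^5) ≥ 22−14, i.e. δ+…+δ^5 ≥ 8/9.
At δ = 2/5: δ+…+δ^5 = 0.6598 < 0.8889.
So cooperation is not sustainable.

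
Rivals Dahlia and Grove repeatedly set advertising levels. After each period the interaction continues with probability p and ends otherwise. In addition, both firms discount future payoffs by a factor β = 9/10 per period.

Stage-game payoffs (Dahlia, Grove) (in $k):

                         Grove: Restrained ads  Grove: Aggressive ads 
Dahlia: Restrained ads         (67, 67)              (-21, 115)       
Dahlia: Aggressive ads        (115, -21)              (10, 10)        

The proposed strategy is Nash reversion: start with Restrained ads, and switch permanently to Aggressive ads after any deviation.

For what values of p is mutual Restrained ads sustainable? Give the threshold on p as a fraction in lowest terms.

Expected continuation weight on next period's payoff is β·p = 9/10·p, which plays the role of the discount factor.
Cooperation requires 9/10·p ≥ (115−67)/(115−10) = 16/35, hence p ≥ 32/63.

32/63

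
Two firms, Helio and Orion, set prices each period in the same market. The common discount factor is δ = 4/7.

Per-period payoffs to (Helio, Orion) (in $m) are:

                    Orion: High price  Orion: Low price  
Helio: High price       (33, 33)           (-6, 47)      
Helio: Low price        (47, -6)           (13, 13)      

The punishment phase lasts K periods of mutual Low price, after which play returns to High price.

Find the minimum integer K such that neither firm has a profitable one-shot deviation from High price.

2

No profitable deviation requires (33−13)(δ+…+δ^K) ≥ 47−33, i.e. δ+…+δ^K ≥ 7/10 ≈ 0.7000.
With δ = 4/7, the partial sums are K=1: 0.5714, K=2: 0.8980.
K = 2 is the first length at which the sum reaches 0.7000.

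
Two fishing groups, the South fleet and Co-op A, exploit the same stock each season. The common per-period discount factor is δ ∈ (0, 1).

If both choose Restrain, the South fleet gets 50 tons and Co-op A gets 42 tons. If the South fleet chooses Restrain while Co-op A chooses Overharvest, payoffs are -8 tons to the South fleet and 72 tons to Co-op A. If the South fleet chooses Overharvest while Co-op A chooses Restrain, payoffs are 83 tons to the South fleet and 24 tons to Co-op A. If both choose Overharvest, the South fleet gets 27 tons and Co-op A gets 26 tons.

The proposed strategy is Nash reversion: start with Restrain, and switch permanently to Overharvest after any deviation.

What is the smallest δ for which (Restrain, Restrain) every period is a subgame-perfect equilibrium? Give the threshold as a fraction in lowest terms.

the South fleet's threshold: (83−50)/(83−27) = 33/56.
Co-op A's threshold: (72−42)/(72−26) = 15/23.
33/56 < 15/23, so Co-op A binds and δ* = 15/23.

15/23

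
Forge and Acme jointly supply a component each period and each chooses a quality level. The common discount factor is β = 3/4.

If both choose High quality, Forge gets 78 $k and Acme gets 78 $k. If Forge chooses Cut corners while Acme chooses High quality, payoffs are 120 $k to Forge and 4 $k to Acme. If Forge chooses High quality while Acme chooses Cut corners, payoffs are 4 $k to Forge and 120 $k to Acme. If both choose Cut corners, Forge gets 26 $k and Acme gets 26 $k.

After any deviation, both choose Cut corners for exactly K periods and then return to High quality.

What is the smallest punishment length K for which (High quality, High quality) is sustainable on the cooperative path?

Need Σ_{k=1}^{K} β^k ≥ (120−78)/(78−26) = 0.8077 at β = 3/4.
At K = 1 the sum is 0.7500 < 0.8077; at K = 2 it is 1.3125 ≥ 0.8077.
So the minimum punishment length is K = 2.

2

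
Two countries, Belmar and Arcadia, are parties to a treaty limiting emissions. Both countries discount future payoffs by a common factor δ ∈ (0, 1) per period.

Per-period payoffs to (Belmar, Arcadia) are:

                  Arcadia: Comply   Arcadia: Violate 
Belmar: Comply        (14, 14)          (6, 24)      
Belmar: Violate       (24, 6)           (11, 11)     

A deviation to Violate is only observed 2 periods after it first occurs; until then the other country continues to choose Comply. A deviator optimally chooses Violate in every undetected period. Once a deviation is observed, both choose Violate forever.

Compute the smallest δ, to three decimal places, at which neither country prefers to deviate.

0.877

The best deviation is to choose Violate for all 2 undetected periods, earning 24 each, then 11 forever once detected.
Deviation value: 24(1−δ^2)/(1−δ) + 11δ^2/(1−δ); cooperation value: 14/(1−δ).
IC: 14 ≥ 24(1−δ^2) + 11δ^2 = 24 − 13δ^2.
So δ^2 ≥ 10/13, giving δ ≥ (10/13)^(1/2) ≈ 0.877.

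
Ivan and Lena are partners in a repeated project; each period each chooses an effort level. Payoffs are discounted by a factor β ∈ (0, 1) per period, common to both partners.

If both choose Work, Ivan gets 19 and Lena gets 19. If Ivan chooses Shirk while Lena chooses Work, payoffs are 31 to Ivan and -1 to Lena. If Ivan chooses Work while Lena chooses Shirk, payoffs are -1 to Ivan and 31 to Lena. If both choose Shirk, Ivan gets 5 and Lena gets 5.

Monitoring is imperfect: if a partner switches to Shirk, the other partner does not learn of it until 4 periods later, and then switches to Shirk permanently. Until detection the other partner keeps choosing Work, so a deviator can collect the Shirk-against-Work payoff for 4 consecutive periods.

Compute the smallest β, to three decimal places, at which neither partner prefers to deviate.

0.824

A deviator earns 31 for 4 periods, then 5 forever; cooperating earns 19 forever. Multiplying the IC by (1−β):
19 ≥ 31(1−β^4) + 5β^4, so 26·β^4 ≥ 12 and β^4 ≥ 6/13.
β ≥ (6/13)^(1/4) ≈ 0.824.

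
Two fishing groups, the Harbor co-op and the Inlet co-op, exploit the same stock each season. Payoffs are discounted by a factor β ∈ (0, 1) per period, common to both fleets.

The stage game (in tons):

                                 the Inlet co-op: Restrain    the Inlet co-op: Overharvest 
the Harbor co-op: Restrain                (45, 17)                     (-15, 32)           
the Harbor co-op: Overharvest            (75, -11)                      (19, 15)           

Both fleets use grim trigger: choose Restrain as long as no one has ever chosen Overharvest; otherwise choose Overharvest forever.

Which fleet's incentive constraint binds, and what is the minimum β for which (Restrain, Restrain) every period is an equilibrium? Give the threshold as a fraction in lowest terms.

For the Harbor co-op: deviation gain 75−45 = 30, per-period punishment loss 45−19 = 26. IC gives β ≥ 30/56 = 15/28.
For the Inlet co-op: gain 15, loss 2 per period, so β ≥ 15/17.
The tighter constraint is the Inlet co-op's, so cooperation needs β ≥ 15/17.

the Inlet co-op; β ≥ 15/17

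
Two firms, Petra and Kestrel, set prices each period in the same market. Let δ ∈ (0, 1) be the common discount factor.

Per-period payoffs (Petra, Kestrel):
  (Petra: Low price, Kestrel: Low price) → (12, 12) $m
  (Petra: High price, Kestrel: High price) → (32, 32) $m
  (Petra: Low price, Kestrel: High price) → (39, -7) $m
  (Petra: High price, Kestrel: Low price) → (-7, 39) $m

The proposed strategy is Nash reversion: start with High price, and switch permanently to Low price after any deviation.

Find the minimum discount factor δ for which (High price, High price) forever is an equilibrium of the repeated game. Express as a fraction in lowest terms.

Under grim trigger the critical discount factor is (T−C)/(T−P) with T = 39, C = 32, P = 12.
δ* = (39−32)/(39−12) = 7/27.

7/27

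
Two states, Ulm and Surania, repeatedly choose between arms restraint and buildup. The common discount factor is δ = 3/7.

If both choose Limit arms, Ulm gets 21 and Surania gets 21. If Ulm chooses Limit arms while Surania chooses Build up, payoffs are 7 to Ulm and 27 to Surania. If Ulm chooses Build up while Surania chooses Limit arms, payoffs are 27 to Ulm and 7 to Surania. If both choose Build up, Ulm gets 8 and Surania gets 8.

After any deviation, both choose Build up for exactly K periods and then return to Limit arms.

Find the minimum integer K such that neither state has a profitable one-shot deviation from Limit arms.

2

Need Σ_{k=1}^{K} δ^k ≥ (27−21)/(21−8) = 0.4615 at δ = 3/7.
At K = 1 the sum is 0.4286 < 0.4615; at K = 2 it is 0.6122 ≥ 0.4615.
So the minimum punishment length is K = 2.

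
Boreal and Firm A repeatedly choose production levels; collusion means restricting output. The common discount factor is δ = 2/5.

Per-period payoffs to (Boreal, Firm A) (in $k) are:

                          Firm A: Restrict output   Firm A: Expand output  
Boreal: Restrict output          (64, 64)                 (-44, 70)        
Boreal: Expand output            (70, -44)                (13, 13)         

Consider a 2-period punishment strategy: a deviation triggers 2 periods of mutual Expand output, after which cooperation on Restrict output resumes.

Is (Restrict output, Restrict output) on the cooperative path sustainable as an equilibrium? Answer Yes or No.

IC: δ+…+δ^2 ≥ (70−64)/(64−13) = 2/17.
At δ = 2/5: partial sum = 0.5600 ≥ 0.1176. Cooperation sustainable.

Yes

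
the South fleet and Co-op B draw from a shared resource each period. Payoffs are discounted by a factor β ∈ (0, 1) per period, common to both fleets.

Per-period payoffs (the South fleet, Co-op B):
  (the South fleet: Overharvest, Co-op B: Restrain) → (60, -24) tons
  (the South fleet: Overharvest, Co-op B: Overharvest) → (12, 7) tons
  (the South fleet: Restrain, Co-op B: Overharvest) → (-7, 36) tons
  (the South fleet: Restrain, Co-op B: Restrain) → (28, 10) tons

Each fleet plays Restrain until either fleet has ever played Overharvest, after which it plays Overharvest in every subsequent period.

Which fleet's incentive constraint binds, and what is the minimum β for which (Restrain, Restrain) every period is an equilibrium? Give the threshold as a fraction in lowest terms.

For the South fleet: deviation gain 60−28 = 32, per-period punishment loss 28−12 = 16. IC gives β ≥ 32/48 = 2/3.
For Co-op B: gain 26, loss 3 per period, so β ≥ 26/29.
The tighter constraint is Co-op B's, so cooperation needs β ≥ 26/29.

Co-op B; β ≥ 26/29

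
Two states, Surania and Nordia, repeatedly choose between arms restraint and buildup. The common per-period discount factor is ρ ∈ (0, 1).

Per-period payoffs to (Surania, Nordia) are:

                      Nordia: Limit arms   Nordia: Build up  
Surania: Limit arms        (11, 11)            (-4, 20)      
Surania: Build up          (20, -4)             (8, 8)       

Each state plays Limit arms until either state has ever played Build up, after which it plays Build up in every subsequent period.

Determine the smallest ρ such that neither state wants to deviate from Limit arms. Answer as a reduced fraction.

11/(1−ρ) ≥ 20 + 8ρ/(1−ρ)
11 ≥ 20 − 12ρ
ρ ≥ 9/12 = 3/4.

3/4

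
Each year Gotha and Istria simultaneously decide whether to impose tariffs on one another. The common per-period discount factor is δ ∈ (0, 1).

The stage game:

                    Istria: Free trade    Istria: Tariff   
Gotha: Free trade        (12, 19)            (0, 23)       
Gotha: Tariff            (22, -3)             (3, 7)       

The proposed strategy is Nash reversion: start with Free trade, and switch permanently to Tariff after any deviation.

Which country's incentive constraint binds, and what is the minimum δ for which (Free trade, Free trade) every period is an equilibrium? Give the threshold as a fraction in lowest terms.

Gotha; δ ≥ 10/19

For Gotha: deviation gain 22−12 = 10, per-period punishment loss 12−3 = 9. IC gives δ ≥ 10/19.
For Istria: gain 4, loss 12 per period, so δ ≥ 4/16 = 1/4.
The tighter constraint is Gotha's, so cooperation needs δ ≥ 10/19.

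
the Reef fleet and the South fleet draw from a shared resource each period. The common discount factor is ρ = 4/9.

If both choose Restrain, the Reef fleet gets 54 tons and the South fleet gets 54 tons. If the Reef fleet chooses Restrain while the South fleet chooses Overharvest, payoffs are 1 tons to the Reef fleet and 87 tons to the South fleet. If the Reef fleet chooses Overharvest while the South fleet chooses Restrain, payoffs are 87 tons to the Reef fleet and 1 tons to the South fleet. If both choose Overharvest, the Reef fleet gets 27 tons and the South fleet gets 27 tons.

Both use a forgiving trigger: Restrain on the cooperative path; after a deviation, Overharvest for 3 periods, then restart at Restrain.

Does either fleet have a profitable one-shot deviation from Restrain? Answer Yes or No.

IC: ρ+…+ρ^3 ≥ (87−54)/(54−27) = 11/9.
At ρ = 4/9: partial sum = 0.7298 < 1.2222. Cooperation not sustainable.

Yes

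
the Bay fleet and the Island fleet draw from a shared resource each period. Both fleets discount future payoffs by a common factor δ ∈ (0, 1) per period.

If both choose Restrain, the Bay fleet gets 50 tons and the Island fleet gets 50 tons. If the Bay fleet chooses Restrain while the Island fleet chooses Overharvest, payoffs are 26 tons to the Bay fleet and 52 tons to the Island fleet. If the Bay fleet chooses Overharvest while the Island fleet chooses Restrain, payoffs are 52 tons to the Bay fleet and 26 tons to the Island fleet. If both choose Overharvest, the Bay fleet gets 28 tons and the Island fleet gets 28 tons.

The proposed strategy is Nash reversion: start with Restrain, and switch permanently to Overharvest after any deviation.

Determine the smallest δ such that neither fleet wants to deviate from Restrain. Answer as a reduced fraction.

1/12

50/(1−δ) ≥ 52 + 28δ/(1−δ)
50 ≥ 52 − 24δ
δ ≥ 2/24 = 1/12.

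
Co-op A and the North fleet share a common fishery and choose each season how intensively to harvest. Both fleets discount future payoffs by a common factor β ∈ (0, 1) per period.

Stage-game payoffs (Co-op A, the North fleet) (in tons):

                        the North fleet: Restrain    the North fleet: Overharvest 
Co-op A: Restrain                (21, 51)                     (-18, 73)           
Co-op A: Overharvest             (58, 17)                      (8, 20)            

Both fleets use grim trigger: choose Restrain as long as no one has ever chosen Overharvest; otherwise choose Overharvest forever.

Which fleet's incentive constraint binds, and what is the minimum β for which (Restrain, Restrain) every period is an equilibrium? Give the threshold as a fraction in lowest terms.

Co-op A: cooperation gives 21 each period; deviation gives 58 once then 8 forever.
  21/(1−β) ≥ 58 + 8β/(1−β) ⇒ β ≥ 37/50.
the North fleet: cooperation gives 51 each period; deviation gives 73 once then 20 forever.
  β ≥ 22/53.
Both must hold, so the binding constraint is Co-op A's: β ≥ 37/50.

Co-op A; β ≥ 37/50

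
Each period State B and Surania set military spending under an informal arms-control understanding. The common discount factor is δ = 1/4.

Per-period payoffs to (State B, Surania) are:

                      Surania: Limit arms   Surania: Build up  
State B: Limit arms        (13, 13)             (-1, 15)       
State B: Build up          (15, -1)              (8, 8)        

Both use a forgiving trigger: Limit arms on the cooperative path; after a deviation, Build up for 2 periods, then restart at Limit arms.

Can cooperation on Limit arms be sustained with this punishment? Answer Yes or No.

IC: δ+…+δ^2 ≥ (15−13)/(13−8) = 2/5.
At δ = 1/4: partial sum = 0.3125 < 0.4000. Cooperation not sustainable.

No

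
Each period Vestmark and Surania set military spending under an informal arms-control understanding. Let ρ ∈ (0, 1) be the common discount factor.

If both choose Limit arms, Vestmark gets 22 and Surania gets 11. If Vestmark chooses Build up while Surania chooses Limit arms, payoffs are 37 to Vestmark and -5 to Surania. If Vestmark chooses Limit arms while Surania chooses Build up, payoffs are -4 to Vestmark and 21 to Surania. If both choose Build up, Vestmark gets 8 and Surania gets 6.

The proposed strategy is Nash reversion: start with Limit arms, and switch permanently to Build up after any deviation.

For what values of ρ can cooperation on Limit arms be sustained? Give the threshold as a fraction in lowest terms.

2/3

For Vestmark: deviation gain 37−22 = 15, per-period punishment loss 22−8 = 14. IC gives ρ ≥ 15/29.
For Surania: gain 10, loss 5 per period, so ρ ≥ 10/15 = 2/3.
The tighter constraint is Surania's, so cooperation needs ρ ≥ 2/3.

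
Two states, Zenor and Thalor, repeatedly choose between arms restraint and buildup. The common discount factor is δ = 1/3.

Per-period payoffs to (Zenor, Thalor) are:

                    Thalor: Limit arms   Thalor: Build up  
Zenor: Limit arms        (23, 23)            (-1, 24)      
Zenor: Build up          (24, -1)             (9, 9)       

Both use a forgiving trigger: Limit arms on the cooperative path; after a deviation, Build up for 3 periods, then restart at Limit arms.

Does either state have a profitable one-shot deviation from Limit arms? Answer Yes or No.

No

Comparing payoff streams over the 4 periods until play realigns: cooperate → 23(1+δ+…+δ^3); deviate → 24 + 9(δ+…+δ^3).
Cooperation is sustained iff (23−9)(δ+…+δ^3) ≥ 24−23.
δ+…+δ^3 = 1/3·(1−(1/3)^3)/(1−1/3) = 0.4815, and (24−23)/(23−9) = 0.0714.
0.4815 ≥ 0.0714, so cooperation is sustainable.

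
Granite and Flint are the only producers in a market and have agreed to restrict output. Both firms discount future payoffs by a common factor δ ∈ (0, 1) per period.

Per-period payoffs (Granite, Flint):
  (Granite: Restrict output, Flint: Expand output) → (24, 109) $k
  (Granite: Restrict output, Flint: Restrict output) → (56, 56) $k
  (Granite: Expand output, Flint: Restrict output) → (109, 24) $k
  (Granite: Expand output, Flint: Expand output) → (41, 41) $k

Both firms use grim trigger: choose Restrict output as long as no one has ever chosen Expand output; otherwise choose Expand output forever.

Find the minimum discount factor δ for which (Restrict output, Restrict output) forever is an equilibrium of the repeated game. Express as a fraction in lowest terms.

Cooperation forever yields 56 each period: 56/(1−δ).
Deviating yields 109 once, then 41 forever: 109 + 41δ/(1−δ).
No profitable deviation requires 56/(1−δ) ≥ 109 + 41δ/(1−δ).
Multiplying by (1−δ): 56 ≥ 109(1−δ) + 41δ = 109 − 68δ.
So 68δ ≥ 53, i.e. δ ≥ 53/68.

53/68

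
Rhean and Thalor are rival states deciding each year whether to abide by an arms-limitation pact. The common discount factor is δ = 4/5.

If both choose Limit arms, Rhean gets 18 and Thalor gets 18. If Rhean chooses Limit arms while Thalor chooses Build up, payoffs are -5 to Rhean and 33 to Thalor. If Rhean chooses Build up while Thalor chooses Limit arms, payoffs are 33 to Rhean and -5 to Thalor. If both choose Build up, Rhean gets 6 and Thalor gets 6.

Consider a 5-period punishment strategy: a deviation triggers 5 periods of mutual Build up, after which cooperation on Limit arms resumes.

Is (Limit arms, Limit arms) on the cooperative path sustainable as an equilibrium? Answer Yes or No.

Yes

A one-shot deviation gives 33 now, then 6 for 5 periods, then back to 18.
Gain from deviating: (33−18) today; loss: (18−6) in each of the next 5 periods.
No-deviation condition: (18−6)(δ+…+δ^5) ≥ 33−18, i.e. δ+…+δ^5 ≥ 5/4.
At δ = 4/5: δ+…+δ^5 = 2.6893 ≥ 1.2500.
So cooperation is sustainable.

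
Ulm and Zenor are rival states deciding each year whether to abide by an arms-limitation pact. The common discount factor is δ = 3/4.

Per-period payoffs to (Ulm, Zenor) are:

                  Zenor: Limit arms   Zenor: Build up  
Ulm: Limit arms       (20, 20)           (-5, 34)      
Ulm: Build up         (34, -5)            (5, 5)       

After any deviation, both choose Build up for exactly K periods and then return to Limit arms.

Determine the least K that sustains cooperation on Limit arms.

No profitable deviation requires (20−5)(δ+…+δ^K) ≥ 34−20, i.e. δ+…+δ^K ≥ 14/15 ≈ 0.9333.
With δ = 3/4, the partial sums are K=1: 0.7500, K=2: 1.3125.
K = 2 is the first length at which the sum reaches 0.9333.

2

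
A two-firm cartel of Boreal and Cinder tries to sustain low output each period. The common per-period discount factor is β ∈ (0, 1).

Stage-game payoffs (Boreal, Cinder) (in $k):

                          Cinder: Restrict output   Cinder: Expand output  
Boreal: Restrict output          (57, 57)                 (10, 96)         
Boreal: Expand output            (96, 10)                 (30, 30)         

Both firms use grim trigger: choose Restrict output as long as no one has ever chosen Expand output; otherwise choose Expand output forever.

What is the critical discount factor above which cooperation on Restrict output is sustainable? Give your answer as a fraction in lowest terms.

Cooperation forever yields 57 each period: 57/(1−β).
Deviating yields 96 once, then 30 forever: 96 + 30β/(1−β).
No profitable deviation requires 57/(1−β) ≥ 96 + 30β/(1−β).
Multiplying by (1−β): 57 ≥ 96(1−β) + 30β = 96 − 66β.
So 66β ≥ 39, i.e. β ≥ 39/66 = 13/22.

13/22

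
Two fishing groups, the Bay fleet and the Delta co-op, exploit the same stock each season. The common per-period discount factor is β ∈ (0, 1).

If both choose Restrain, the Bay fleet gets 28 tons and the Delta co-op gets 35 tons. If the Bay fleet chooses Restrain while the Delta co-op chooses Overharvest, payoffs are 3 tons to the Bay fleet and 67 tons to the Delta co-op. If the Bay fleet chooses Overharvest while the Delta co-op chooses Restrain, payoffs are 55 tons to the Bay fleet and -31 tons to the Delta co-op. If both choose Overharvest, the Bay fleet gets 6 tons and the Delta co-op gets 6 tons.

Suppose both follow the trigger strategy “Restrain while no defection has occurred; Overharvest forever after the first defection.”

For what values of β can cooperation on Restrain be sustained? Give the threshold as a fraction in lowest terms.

For the Bay fleet: deviation gain 55−28 = 27, per-period punishment loss 28−6 = 22. IC gives β ≥ 27/49.
For the Delta co-op: gain 32, loss 29 per period, so β ≥ 32/61.
The tighter constraint is the Bay fleet's, so cooperation needs β ≥ 27/49.

27/49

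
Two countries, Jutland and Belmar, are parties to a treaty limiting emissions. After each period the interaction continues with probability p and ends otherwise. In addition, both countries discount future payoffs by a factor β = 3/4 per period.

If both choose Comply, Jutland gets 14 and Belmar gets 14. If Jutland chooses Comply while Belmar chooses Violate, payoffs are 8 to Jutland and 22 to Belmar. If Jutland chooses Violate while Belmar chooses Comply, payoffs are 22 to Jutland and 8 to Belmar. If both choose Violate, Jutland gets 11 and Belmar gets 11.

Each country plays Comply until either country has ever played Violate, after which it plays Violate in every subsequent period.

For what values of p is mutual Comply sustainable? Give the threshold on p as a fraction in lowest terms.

32/33

Expected continuation weight on next period's payoff is β·p = 3/4·p, which plays the role of the discount factor.
Cooperation requires 3/4·p ≥ (22−14)/(22−11) = 8/11, hence p ≥ 32/33.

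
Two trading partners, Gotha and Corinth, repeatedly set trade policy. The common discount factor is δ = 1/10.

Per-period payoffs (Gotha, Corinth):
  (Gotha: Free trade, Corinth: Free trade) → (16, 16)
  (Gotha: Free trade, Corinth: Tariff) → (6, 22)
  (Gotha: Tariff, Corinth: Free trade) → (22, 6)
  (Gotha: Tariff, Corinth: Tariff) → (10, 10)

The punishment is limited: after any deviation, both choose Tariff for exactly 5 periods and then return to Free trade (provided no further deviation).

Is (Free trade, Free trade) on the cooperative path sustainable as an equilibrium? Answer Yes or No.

A one-shot deviation gives 22 now, then 10 for 5 periods, then back to 16.
Gain from deviating: (22−16) today; loss: (16−10) in each of the next 5 periods.
No-deviation condition: (16−10)(δ+…+δ^5) ≥ 22−16, i.e. δ+…+δ^5 ≥ 1.
At δ = 1/10: δ+…+δ^5 = 0.1111 < 1.0000.
So cooperation is not sustainable.

No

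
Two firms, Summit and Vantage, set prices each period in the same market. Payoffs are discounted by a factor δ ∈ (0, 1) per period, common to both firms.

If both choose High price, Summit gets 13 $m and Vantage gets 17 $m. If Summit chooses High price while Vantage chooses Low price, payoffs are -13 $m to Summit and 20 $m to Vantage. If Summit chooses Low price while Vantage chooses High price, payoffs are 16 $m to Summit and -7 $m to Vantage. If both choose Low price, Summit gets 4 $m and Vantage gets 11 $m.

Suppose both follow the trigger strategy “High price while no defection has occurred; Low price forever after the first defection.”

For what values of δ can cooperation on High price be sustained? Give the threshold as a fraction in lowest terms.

1/3

Summit's threshold: (16−13)/(16−4) = 1/4.
Vantage's threshold: (20−17)/(20−11) = 1/3.
1/4 < 1/3, so Vantage binds and δ* = 1/3.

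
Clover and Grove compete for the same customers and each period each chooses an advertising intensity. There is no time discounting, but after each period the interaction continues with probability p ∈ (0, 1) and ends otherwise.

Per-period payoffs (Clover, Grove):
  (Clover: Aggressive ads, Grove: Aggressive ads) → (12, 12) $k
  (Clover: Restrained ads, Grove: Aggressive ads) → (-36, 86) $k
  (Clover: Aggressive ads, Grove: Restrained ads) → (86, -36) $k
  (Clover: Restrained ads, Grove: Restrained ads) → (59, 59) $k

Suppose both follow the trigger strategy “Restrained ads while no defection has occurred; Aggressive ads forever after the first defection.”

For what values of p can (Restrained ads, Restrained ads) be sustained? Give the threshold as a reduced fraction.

27/74

With no time discounting, the continuation probability p plays the role of the discount factor.
Grim-trigger IC: 59/(1−p) ≥ 86 + 12p/(1−p) ⇒ p ≥ (86−59)/(86−12) = 27/74.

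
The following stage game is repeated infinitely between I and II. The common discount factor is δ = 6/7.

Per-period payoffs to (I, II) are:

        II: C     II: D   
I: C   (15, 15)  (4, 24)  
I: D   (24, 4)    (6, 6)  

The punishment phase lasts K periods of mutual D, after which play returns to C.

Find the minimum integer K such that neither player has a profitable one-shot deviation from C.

2

Need Σ_{k=1}^{K} δ^k ≥ (24−15)/(15−6) = 1.0000 at δ = 6/7.
At K = 1 the sum is 0.8571 < 1.0000; at K = 2 it is 1.5918 ≥ 1.0000.
So the minimum punishment length is K = 2.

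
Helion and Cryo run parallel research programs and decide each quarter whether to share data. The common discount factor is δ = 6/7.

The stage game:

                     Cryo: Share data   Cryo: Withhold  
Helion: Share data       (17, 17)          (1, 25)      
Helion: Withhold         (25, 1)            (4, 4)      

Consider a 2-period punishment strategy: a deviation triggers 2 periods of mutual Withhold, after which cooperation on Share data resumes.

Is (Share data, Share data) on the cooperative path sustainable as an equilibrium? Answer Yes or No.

Yes

Comparing payoff streams over the 3 periods until play realigns: cooperate → 17(1+δ+…+δ^2); deviate → 25 + 4(δ+…+δ^2).
Cooperation is sustained iff (17−4)(δ+…+δ^2) ≥ 25−17.
δ+…+δ^2 = 6/7·(1−(6/7)^2)/(1−6/7) = 1.5918, and (25−17)/(17−4) = 0.6154.
1.5918 ≥ 0.6154, so cooperation is sustainable.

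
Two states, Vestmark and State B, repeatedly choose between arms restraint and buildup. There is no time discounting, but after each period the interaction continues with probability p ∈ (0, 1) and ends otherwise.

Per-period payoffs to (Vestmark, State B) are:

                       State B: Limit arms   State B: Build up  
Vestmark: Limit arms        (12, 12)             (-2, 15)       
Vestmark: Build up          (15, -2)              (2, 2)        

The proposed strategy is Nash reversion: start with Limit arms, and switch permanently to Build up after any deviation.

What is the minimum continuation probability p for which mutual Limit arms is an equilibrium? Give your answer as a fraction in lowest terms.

With no time discounting, the continuation probability p plays the role of the discount factor.
Grim-trigger IC: 12/(1−p) ≥ 15 + 2p/(1−p) ⇒ p ≥ (15−12)/(15−2) = 3/13.

3/13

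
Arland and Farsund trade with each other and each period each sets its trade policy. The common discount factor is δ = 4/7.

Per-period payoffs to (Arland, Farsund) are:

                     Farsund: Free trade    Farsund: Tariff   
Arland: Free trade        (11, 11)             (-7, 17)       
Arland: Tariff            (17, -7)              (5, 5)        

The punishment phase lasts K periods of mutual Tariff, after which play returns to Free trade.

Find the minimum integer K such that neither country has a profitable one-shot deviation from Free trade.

3

No profitable deviation requires (11−5)(δ+…+δ^K) ≥ 17−11, i.e. δ+…+δ^K ≥ 1 ≈ 1.0000.
With δ = 4/7, the partial sums are K=1: 0.5714, K=2: 0.8980, K=3: 1.0845.
K = 3 is the first length at which the sum reaches 1.0000.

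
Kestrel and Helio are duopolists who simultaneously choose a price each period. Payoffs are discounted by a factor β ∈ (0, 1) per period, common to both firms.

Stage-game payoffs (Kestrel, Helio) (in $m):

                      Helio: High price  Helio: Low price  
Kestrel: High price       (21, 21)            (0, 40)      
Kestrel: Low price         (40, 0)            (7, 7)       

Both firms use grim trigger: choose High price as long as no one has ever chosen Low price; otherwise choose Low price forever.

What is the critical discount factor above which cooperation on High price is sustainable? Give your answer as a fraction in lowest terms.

19/33

21/(1−β) ≥ 40 + 7β/(1−β)
21 ≥ 40 − 33β
β ≥ 19/33.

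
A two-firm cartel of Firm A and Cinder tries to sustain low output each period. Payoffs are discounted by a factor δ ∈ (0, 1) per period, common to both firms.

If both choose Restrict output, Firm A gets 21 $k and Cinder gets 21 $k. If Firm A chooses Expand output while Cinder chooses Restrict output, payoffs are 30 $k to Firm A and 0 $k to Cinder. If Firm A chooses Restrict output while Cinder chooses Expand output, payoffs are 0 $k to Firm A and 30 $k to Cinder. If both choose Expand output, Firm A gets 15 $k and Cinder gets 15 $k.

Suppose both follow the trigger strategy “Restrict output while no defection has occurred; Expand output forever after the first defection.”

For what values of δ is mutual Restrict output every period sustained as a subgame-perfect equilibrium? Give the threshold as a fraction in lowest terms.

3/5

21/(1−δ) ≥ 30 + 15δ/(1−δ)
21 ≥ 30 − 15δ
δ ≥ 9/15 = 3/5.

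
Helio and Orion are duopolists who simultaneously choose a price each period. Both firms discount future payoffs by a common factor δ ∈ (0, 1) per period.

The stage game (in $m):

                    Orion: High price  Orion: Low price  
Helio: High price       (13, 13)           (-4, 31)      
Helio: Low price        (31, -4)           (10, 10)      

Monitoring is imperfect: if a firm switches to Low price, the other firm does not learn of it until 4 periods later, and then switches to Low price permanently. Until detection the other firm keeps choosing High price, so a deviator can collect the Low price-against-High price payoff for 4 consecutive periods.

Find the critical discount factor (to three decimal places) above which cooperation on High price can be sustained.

Deviating for the 4 undetected periods gains 31−13 = 18 per period over cooperation, then loses 13−10 = 3 per period forever once punishment starts.
Gain: 18(1 + δ + … + δ^3); loss: 3·δ^4/(1−δ).
No profitable deviation ⇔ 18(1−δ^4) ≤ 3·δ^4, i.e. δ^4 ≥ 18/(18+3) = 6/7.
Hence δ ≥ (6/7)^(1/4) ≈ 0.962.

0.962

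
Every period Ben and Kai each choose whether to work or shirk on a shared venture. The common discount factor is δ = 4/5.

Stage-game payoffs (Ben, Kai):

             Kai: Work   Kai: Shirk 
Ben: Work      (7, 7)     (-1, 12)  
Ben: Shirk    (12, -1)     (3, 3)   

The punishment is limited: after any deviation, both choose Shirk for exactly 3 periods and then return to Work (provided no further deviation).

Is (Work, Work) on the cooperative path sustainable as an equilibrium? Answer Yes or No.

Yes

Comparing payoff streams over the 4 periods until play realigns: cooperate → 7(1+δ+…+δ^3); deviate → 12 + 3(δ+…+δ^3).
Cooperation is sustained iff (7−3)(δ+…+δ^3) ≥ 12−7.
δ+…+δ^3 = 4/5·(1−(4/5)^3)/(1−4/5) = 1.9520, and (12−7)/(7−3) = 1.2500.
1.9520 ≥ 1.2500, so cooperation is sustainable.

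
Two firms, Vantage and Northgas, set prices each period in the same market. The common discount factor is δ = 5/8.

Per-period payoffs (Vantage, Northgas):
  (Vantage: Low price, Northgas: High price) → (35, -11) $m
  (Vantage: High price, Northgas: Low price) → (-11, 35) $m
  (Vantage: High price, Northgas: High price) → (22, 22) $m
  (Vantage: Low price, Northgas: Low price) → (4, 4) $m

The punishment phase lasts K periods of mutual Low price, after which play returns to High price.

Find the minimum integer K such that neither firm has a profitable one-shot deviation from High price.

2

No profitable deviation requires (22−4)(δ+…+δ^K) ≥ 35−22, i.e. δ+…+δ^K ≥ 13/18 ≈ 0.7222.
With δ = 5/8, the partial sums are K=1: 0.6250, K=2: 1.0156.
K = 2 is the first length at which the sum reaches 0.7222.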